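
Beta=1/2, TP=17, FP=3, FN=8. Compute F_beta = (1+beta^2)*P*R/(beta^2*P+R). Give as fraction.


P = TP/(TP+FP) = 17/20 = 17/20
R = TP/(TP+FN) = 17/25 = 17/25
beta^2 = 1/2^2 = 1/4
(1 + beta^2) = 5/4
Numerator = (1+beta^2)*P*R = 289/400
Denominator = beta^2*P + R = 17/80 + 17/25 = 357/400
F_beta = 17/21

17/21


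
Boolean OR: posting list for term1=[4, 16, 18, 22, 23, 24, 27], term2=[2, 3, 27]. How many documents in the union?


Boolean OR: find union of posting lists
term1 docs: [4, 16, 18, 22, 23, 24, 27]
term2 docs: [2, 3, 27]
Union: [2, 3, 4, 16, 18, 22, 23, 24, 27]
|union| = 9

9


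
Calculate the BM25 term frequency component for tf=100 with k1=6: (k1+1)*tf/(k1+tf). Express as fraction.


BM25 TF component = (k1+1)*tf / (k1+tf)
k1 = 6, tf = 100
Numerator = (6+1)*100 = 700
Denominator = 6 + 100 = 106
= 700/106 = 350/53

350/53


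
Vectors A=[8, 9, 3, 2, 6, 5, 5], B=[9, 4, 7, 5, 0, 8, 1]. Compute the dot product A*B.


Dot product = sum of element-wise products
A[0]*B[0] = 8*9 = 72
A[1]*B[1] = 9*4 = 36
A[2]*B[2] = 3*7 = 21
A[3]*B[3] = 2*5 = 10
A[4]*B[4] = 6*0 = 0
A[5]*B[5] = 5*8 = 40
A[6]*B[6] = 5*1 = 5
Sum = 72 + 36 + 21 + 10 + 0 + 40 + 5 = 184

184


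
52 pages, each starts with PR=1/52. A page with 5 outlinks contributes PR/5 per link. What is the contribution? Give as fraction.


Initial PR = 1/52 = 1/52
Outlinks = 5
Contribution per link = PR / outlinks
= 1/52 / 5
= 1/260

1/260


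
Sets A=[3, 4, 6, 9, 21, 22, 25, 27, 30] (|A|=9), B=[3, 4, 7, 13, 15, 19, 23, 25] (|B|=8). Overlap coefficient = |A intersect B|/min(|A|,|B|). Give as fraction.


A intersect B = [3, 4, 25]
|A intersect B| = 3
min(|A|, |B|) = min(9, 8) = 8
Overlap = 3 / 8 = 3/8

3/8


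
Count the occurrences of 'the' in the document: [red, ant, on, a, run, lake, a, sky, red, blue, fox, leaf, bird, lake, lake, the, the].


Document has 17 words
Scanning for 'the':
Found at positions: [15, 16]
Count = 2

2


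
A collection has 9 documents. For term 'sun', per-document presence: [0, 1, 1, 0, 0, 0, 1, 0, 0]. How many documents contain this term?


Checking each document for 'sun':
Doc 1: absent
Doc 2: present
Doc 3: present
Doc 4: absent
Doc 5: absent
Doc 6: absent
Doc 7: present
Doc 8: absent
Doc 9: absent
df = sum of presences = 0 + 1 + 1 + 0 + 0 + 0 + 1 + 0 + 0 = 3

3


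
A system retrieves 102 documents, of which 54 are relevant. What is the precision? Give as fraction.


Precision = relevant_retrieved / total_retrieved
= 54 / 102
= 54 / (54 + 48)
= 9/17

9/17


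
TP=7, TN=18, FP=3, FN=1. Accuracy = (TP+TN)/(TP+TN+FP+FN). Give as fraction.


Accuracy = (TP + TN) / (TP + TN + FP + FN)
TP + TN = 7 + 18 = 25
Total = 7 + 18 + 3 + 1 = 29
Accuracy = 25 / 29 = 25/29

25/29


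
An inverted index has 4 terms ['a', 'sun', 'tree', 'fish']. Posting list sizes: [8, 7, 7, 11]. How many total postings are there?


Summing posting list sizes:
'a': 8 postings
'sun': 7 postings
'tree': 7 postings
'fish': 11 postings
Total = 8 + 7 + 7 + 11 = 33

33


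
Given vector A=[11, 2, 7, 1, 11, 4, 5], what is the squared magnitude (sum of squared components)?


|A|^2 = sum of squared components
A[0]^2 = 11^2 = 121
A[1]^2 = 2^2 = 4
A[2]^2 = 7^2 = 49
A[3]^2 = 1^2 = 1
A[4]^2 = 11^2 = 121
A[5]^2 = 4^2 = 16
A[6]^2 = 5^2 = 25
Sum = 121 + 4 + 49 + 1 + 121 + 16 + 25 = 337

337


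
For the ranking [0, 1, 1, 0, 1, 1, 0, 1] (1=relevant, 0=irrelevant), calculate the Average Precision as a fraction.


Computing P@k for each relevant position:
Position 1: not relevant
Position 2: relevant, P@2 = 1/2 = 1/2
Position 3: relevant, P@3 = 2/3 = 2/3
Position 4: not relevant
Position 5: relevant, P@5 = 3/5 = 3/5
Position 6: relevant, P@6 = 4/6 = 2/3
Position 7: not relevant
Position 8: relevant, P@8 = 5/8 = 5/8
Sum of P@k = 1/2 + 2/3 + 3/5 + 2/3 + 5/8 = 367/120
AP = 367/120 / 5 = 367/600

367/600


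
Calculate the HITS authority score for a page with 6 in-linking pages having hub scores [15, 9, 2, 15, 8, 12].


Authority = sum of hub scores of in-linkers
In-link 1: hub score = 15
In-link 2: hub score = 9
In-link 3: hub score = 2
In-link 4: hub score = 15
In-link 5: hub score = 8
In-link 6: hub score = 12
Authority = 15 + 9 + 2 + 15 + 8 + 12 = 61

61


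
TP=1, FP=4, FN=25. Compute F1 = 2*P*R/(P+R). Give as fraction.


F1 = 2 * P * R / (P + R)
P = TP/(TP+FP) = 1/5 = 1/5
R = TP/(TP+FN) = 1/26 = 1/26
2 * P * R = 2 * 1/5 * 1/26 = 1/65
P + R = 1/5 + 1/26 = 31/130
F1 = 1/65 / 31/130 = 2/31

2/31


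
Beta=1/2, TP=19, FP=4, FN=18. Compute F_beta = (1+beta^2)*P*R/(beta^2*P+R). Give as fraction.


P = TP/(TP+FP) = 19/23 = 19/23
R = TP/(TP+FN) = 19/37 = 19/37
beta^2 = 1/2^2 = 1/4
(1 + beta^2) = 5/4
Numerator = (1+beta^2)*P*R = 1805/3404
Denominator = beta^2*P + R = 19/92 + 19/37 = 2451/3404
F_beta = 95/129

95/129


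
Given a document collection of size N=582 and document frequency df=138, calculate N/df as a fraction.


IDF ratio = N / df
= 582 / 138
= 97/23

97/23


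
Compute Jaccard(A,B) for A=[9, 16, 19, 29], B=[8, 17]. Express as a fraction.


A intersect B = []
|A intersect B| = 0
A union B = [8, 9, 16, 17, 19, 29]
|A union B| = 6
Jaccard = 0/6 = 0

0


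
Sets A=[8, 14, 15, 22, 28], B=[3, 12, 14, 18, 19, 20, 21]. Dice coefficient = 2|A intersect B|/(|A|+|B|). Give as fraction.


A intersect B = [14]
|A intersect B| = 1
|A| = 5, |B| = 7
Dice = 2*1 / (5+7)
= 2 / 12 = 1/6

1/6


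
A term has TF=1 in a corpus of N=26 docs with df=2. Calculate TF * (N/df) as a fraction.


TF * (N/df)
= 1 * (26/2)
= 1 * 13
= 13

13


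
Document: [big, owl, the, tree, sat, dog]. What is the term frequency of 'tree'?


Document has 6 words
Scanning for 'tree':
Found at positions: [3]
Count = 1

1


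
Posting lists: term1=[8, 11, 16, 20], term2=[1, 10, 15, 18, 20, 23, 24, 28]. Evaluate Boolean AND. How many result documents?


Boolean AND: find intersection of posting lists
term1 docs: [8, 11, 16, 20]
term2 docs: [1, 10, 15, 18, 20, 23, 24, 28]
Intersection: [20]
|intersection| = 1

1


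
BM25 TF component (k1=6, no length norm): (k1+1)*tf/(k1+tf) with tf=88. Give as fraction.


BM25 TF component = (k1+1)*tf / (k1+tf)
k1 = 6, tf = 88
Numerator = (6+1)*88 = 616
Denominator = 6 + 88 = 94
= 616/94 = 308/47

308/47


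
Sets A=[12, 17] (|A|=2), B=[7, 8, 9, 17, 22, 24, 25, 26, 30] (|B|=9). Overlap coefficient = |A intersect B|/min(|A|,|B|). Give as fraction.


A intersect B = [17]
|A intersect B| = 1
min(|A|, |B|) = min(2, 9) = 2
Overlap = 1 / 2 = 1/2

1/2


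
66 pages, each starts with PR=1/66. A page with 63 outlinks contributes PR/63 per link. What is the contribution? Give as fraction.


Initial PR = 1/66 = 1/66
Outlinks = 63
Contribution per link = PR / outlinks
= 1/66 / 63
= 1/4158

1/4158


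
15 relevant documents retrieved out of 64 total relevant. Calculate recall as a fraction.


Recall = retrieved_relevant / total_relevant
= 15 / 64
= 15 / (15 + 49)
= 15/64

15/64


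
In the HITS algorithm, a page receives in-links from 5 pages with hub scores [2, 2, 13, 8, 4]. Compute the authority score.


Authority = sum of hub scores of in-linkers
In-link 1: hub score = 2
In-link 2: hub score = 2
In-link 3: hub score = 13
In-link 4: hub score = 8
In-link 5: hub score = 4
Authority = 2 + 2 + 13 + 8 + 4 = 29

29


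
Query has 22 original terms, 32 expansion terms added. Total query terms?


Original terms: 22
Expansion terms: 32
Total = 22 + 32 = 54

54


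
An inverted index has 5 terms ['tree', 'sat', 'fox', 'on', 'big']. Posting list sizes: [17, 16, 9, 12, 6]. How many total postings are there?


Summing posting list sizes:
'tree': 17 postings
'sat': 16 postings
'fox': 9 postings
'on': 12 postings
'big': 6 postings
Total = 17 + 16 + 9 + 12 + 6 = 60

60


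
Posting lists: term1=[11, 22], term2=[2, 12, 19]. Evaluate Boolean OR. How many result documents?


Boolean OR: find union of posting lists
term1 docs: [11, 22]
term2 docs: [2, 12, 19]
Union: [2, 11, 12, 19, 22]
|union| = 5

5


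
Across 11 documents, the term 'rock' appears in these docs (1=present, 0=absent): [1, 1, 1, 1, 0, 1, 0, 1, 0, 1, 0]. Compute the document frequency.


Checking each document for 'rock':
Doc 1: present
Doc 2: present
Doc 3: present
Doc 4: present
Doc 5: absent
Doc 6: present
Doc 7: absent
Doc 8: present
Doc 9: absent
Doc 10: present
Doc 11: absent
df = sum of presences = 1 + 1 + 1 + 1 + 0 + 1 + 0 + 1 + 0 + 1 + 0 = 7

7


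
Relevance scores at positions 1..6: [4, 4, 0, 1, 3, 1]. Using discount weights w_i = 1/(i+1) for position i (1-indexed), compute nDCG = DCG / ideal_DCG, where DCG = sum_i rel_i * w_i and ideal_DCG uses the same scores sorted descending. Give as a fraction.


Position discount weights w_i = 1/(i+1) for i=1..6:
Weights = [1/2, 1/3, 1/4, 1/5, 1/6, 1/7]
Actual relevance: [4, 4, 0, 1, 3, 1]
DCG = 4/2 + 4/3 + 0/4 + 1/5 + 3/6 + 1/7 = 877/210
Ideal relevance (sorted desc): [4, 4, 3, 1, 1, 0]
Ideal DCG = 4/2 + 4/3 + 3/4 + 1/5 + 1/6 + 0/7 = 89/20
nDCG = DCG / ideal_DCG = 877/210 / 89/20 = 1754/1869

1754/1869


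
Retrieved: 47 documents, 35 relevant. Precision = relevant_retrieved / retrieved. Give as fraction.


Precision = relevant_retrieved / total_retrieved
= 35 / 47
= 35 / (35 + 12)
= 35/47

35/47


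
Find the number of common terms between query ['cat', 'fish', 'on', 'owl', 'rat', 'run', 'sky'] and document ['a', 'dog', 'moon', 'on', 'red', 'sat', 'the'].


Query terms: ['cat', 'fish', 'on', 'owl', 'rat', 'run', 'sky']
Document terms: ['a', 'dog', 'moon', 'on', 'red', 'sat', 'the']
Common terms: ['on']
Overlap count = 1

1


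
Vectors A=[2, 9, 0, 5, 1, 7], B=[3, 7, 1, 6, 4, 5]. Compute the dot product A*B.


Dot product = sum of element-wise products
A[0]*B[0] = 2*3 = 6
A[1]*B[1] = 9*7 = 63
A[2]*B[2] = 0*1 = 0
A[3]*B[3] = 5*6 = 30
A[4]*B[4] = 1*4 = 4
A[5]*B[5] = 7*5 = 35
Sum = 6 + 63 + 0 + 30 + 4 + 35 = 138

138


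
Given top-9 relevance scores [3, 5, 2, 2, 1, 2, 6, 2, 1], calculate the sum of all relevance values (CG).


Cumulative Gain = sum of relevance scores
Position 1: rel=3, running sum=3
Position 2: rel=5, running sum=8
Position 3: rel=2, running sum=10
Position 4: rel=2, running sum=12
Position 5: rel=1, running sum=13
Position 6: rel=2, running sum=15
Position 7: rel=6, running sum=21
Position 8: rel=2, running sum=23
Position 9: rel=1, running sum=24
CG = 24

24


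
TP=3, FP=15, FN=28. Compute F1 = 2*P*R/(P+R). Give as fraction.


F1 = 2 * P * R / (P + R)
P = TP/(TP+FP) = 3/18 = 1/6
R = TP/(TP+FN) = 3/31 = 3/31
2 * P * R = 2 * 1/6 * 3/31 = 1/31
P + R = 1/6 + 3/31 = 49/186
F1 = 1/31 / 49/186 = 6/49

6/49


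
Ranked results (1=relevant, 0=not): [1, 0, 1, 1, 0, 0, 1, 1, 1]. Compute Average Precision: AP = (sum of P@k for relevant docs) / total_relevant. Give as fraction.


Computing P@k for each relevant position:
Position 1: relevant, P@1 = 1/1 = 1
Position 2: not relevant
Position 3: relevant, P@3 = 2/3 = 2/3
Position 4: relevant, P@4 = 3/4 = 3/4
Position 5: not relevant
Position 6: not relevant
Position 7: relevant, P@7 = 4/7 = 4/7
Position 8: relevant, P@8 = 5/8 = 5/8
Position 9: relevant, P@9 = 6/9 = 2/3
Sum of P@k = 1 + 2/3 + 3/4 + 4/7 + 5/8 + 2/3 = 719/168
AP = 719/168 / 6 = 719/1008

719/1008


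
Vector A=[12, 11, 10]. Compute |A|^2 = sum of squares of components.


|A|^2 = sum of squared components
A[0]^2 = 12^2 = 144
A[1]^2 = 11^2 = 121
A[2]^2 = 10^2 = 100
Sum = 144 + 121 + 100 = 365

365


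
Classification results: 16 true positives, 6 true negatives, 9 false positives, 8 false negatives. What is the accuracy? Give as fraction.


Accuracy = (TP + TN) / (TP + TN + FP + FN)
TP + TN = 16 + 6 = 22
Total = 16 + 6 + 9 + 8 = 39
Accuracy = 22 / 39 = 22/39

22/39


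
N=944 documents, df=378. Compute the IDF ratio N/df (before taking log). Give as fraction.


IDF ratio = N / df
= 944 / 378
= 472/189

472/189


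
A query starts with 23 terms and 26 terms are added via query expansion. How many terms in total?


Original terms: 23
Expansion terms: 26
Total = 23 + 26 = 49

49


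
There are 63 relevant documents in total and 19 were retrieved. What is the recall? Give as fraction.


Recall = retrieved_relevant / total_relevant
= 19 / 63
= 19 / (19 + 44)
= 19/63

19/63


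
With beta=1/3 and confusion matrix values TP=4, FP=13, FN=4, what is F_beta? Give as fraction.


P = TP/(TP+FP) = 4/17 = 4/17
R = TP/(TP+FN) = 4/8 = 1/2
beta^2 = 1/3^2 = 1/9
(1 + beta^2) = 10/9
Numerator = (1+beta^2)*P*R = 20/153
Denominator = beta^2*P + R = 4/153 + 1/2 = 161/306
F_beta = 40/161

40/161


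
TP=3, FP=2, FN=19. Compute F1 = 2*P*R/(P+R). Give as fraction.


F1 = 2 * P * R / (P + R)
P = TP/(TP+FP) = 3/5 = 3/5
R = TP/(TP+FN) = 3/22 = 3/22
2 * P * R = 2 * 3/5 * 3/22 = 9/55
P + R = 3/5 + 3/22 = 81/110
F1 = 9/55 / 81/110 = 2/9

2/9


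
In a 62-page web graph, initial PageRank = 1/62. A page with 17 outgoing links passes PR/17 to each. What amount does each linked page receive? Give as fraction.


Initial PR = 1/62 = 1/62
Outlinks = 17
Contribution per link = PR / outlinks
= 1/62 / 17
= 1/1054

1/1054


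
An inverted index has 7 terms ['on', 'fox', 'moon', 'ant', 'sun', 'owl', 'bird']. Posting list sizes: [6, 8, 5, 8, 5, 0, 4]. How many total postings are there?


Summing posting list sizes:
'on': 6 postings
'fox': 8 postings
'moon': 5 postings
'ant': 8 postings
'sun': 5 postings
'owl': 0 postings
'bird': 4 postings
Total = 6 + 8 + 5 + 8 + 5 + 0 + 4 = 36

36


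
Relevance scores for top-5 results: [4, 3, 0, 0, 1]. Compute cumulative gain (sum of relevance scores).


Cumulative Gain = sum of relevance scores
Position 1: rel=4, running sum=4
Position 2: rel=3, running sum=7
Position 3: rel=0, running sum=7
Position 4: rel=0, running sum=7
Position 5: rel=1, running sum=8
CG = 8

8


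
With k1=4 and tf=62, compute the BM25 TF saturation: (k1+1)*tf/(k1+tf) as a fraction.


BM25 TF component = (k1+1)*tf / (k1+tf)
k1 = 4, tf = 62
Numerator = (4+1)*62 = 310
Denominator = 4 + 62 = 66
= 310/66 = 155/33

155/33


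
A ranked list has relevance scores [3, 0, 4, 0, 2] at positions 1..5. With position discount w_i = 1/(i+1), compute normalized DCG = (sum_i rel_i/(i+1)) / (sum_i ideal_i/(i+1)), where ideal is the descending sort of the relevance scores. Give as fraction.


Position discount weights w_i = 1/(i+1) for i=1..5:
Weights = [1/2, 1/3, 1/4, 1/5, 1/6]
Actual relevance: [3, 0, 4, 0, 2]
DCG = 3/2 + 0/3 + 4/4 + 0/5 + 2/6 = 17/6
Ideal relevance (sorted desc): [4, 3, 2, 0, 0]
Ideal DCG = 4/2 + 3/3 + 2/4 + 0/5 + 0/6 = 7/2
nDCG = DCG / ideal_DCG = 17/6 / 7/2 = 17/21

17/21


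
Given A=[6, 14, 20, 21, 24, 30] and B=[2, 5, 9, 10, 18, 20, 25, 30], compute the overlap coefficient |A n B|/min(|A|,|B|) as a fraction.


A intersect B = [20, 30]
|A intersect B| = 2
min(|A|, |B|) = min(6, 8) = 6
Overlap = 2 / 6 = 1/3

1/3


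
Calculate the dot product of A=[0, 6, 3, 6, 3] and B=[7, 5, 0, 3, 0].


Dot product = sum of element-wise products
A[0]*B[0] = 0*7 = 0
A[1]*B[1] = 6*5 = 30
A[2]*B[2] = 3*0 = 0
A[3]*B[3] = 6*3 = 18
A[4]*B[4] = 3*0 = 0
Sum = 0 + 30 + 0 + 18 + 0 = 48

48


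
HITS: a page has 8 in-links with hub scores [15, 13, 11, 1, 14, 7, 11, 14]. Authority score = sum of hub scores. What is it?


Authority = sum of hub scores of in-linkers
In-link 1: hub score = 15
In-link 2: hub score = 13
In-link 3: hub score = 11
In-link 4: hub score = 1
In-link 5: hub score = 14
In-link 6: hub score = 7
In-link 7: hub score = 11
In-link 8: hub score = 14
Authority = 15 + 13 + 11 + 1 + 14 + 7 + 11 + 14 = 86

86


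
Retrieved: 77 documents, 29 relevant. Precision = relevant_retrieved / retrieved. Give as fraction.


Precision = relevant_retrieved / total_retrieved
= 29 / 77
= 29 / (29 + 48)
= 29/77

29/77


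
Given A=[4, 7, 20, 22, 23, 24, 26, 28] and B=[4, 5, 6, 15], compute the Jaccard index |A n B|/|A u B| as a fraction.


A intersect B = [4]
|A intersect B| = 1
A union B = [4, 5, 6, 7, 15, 20, 22, 23, 24, 26, 28]
|A union B| = 11
Jaccard = 1/11 = 1/11

1/11


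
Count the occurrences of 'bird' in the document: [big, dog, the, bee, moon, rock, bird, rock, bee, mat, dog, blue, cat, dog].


Document has 14 words
Scanning for 'bird':
Found at positions: [6]
Count = 1

1


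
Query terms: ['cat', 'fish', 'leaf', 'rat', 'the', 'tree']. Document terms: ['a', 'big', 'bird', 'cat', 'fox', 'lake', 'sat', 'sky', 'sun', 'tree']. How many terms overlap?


Query terms: ['cat', 'fish', 'leaf', 'rat', 'the', 'tree']
Document terms: ['a', 'big', 'bird', 'cat', 'fox', 'lake', 'sat', 'sky', 'sun', 'tree']
Common terms: ['cat', 'tree']
Overlap count = 2

2


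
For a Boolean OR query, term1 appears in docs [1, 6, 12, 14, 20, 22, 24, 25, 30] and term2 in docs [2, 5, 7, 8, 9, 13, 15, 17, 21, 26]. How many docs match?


Boolean OR: find union of posting lists
term1 docs: [1, 6, 12, 14, 20, 22, 24, 25, 30]
term2 docs: [2, 5, 7, 8, 9, 13, 15, 17, 21, 26]
Union: [1, 2, 5, 6, 7, 8, 9, 12, 13, 14, 15, 17, 20, 21, 22, 24, 25, 26, 30]
|union| = 19

19


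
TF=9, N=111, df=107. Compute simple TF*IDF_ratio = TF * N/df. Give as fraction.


TF * (N/df)
= 9 * (111/107)
= 9 * 111/107
= 999/107

999/107


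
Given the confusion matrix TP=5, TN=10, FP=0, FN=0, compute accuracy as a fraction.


Accuracy = (TP + TN) / (TP + TN + FP + FN)
TP + TN = 5 + 10 = 15
Total = 5 + 10 + 0 + 0 = 15
Accuracy = 15 / 15 = 1

1


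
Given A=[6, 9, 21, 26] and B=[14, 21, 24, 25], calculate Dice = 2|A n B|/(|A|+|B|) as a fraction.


A intersect B = [21]
|A intersect B| = 1
|A| = 4, |B| = 4
Dice = 2*1 / (4+4)
= 2 / 8 = 1/4

1/4


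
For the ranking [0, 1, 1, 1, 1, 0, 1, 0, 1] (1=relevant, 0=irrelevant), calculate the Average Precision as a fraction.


Computing P@k for each relevant position:
Position 1: not relevant
Position 2: relevant, P@2 = 1/2 = 1/2
Position 3: relevant, P@3 = 2/3 = 2/3
Position 4: relevant, P@4 = 3/4 = 3/4
Position 5: relevant, P@5 = 4/5 = 4/5
Position 6: not relevant
Position 7: relevant, P@7 = 5/7 = 5/7
Position 8: not relevant
Position 9: relevant, P@9 = 6/9 = 2/3
Sum of P@k = 1/2 + 2/3 + 3/4 + 4/5 + 5/7 + 2/3 = 1721/420
AP = 1721/420 / 6 = 1721/2520

1721/2520


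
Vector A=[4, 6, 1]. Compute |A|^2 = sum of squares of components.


|A|^2 = sum of squared components
A[0]^2 = 4^2 = 16
A[1]^2 = 6^2 = 36
A[2]^2 = 1^2 = 1
Sum = 16 + 36 + 1 = 53

53


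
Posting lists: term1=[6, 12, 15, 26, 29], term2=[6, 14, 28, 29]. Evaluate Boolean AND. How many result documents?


Boolean AND: find intersection of posting lists
term1 docs: [6, 12, 15, 26, 29]
term2 docs: [6, 14, 28, 29]
Intersection: [6, 29]
|intersection| = 2

2


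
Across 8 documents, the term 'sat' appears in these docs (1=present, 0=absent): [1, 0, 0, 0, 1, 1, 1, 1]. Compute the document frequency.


Checking each document for 'sat':
Doc 1: present
Doc 2: absent
Doc 3: absent
Doc 4: absent
Doc 5: present
Doc 6: present
Doc 7: present
Doc 8: present
df = sum of presences = 1 + 0 + 0 + 0 + 1 + 1 + 1 + 1 = 5

5


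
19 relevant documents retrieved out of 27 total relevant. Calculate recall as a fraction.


Recall = retrieved_relevant / total_relevant
= 19 / 27
= 19 / (19 + 8)
= 19/27

19/27


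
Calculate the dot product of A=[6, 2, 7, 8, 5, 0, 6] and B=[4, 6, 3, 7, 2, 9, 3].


Dot product = sum of element-wise products
A[0]*B[0] = 6*4 = 24
A[1]*B[1] = 2*6 = 12
A[2]*B[2] = 7*3 = 21
A[3]*B[3] = 8*7 = 56
A[4]*B[4] = 5*2 = 10
A[5]*B[5] = 0*9 = 0
A[6]*B[6] = 6*3 = 18
Sum = 24 + 12 + 21 + 56 + 10 + 0 + 18 = 141

141


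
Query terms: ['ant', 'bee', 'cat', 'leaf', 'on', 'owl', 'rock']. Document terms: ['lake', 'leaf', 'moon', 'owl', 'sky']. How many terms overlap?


Query terms: ['ant', 'bee', 'cat', 'leaf', 'on', 'owl', 'rock']
Document terms: ['lake', 'leaf', 'moon', 'owl', 'sky']
Common terms: ['leaf', 'owl']
Overlap count = 2

2


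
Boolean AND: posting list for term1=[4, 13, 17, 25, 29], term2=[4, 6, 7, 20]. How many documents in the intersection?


Boolean AND: find intersection of posting lists
term1 docs: [4, 13, 17, 25, 29]
term2 docs: [4, 6, 7, 20]
Intersection: [4]
|intersection| = 1

1


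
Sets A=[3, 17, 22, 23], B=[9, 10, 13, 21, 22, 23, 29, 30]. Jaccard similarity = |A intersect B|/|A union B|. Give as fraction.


A intersect B = [22, 23]
|A intersect B| = 2
A union B = [3, 9, 10, 13, 17, 21, 22, 23, 29, 30]
|A union B| = 10
Jaccard = 2/10 = 1/5

1/5


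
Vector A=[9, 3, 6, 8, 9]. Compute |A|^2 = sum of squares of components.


|A|^2 = sum of squared components
A[0]^2 = 9^2 = 81
A[1]^2 = 3^2 = 9
A[2]^2 = 6^2 = 36
A[3]^2 = 8^2 = 64
A[4]^2 = 9^2 = 81
Sum = 81 + 9 + 36 + 64 + 81 = 271

271


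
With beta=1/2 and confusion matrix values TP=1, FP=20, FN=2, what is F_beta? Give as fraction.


P = TP/(TP+FP) = 1/21 = 1/21
R = TP/(TP+FN) = 1/3 = 1/3
beta^2 = 1/2^2 = 1/4
(1 + beta^2) = 5/4
Numerator = (1+beta^2)*P*R = 5/252
Denominator = beta^2*P + R = 1/84 + 1/3 = 29/84
F_beta = 5/87

5/87


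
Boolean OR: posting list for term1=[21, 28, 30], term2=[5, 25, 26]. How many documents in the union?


Boolean OR: find union of posting lists
term1 docs: [21, 28, 30]
term2 docs: [5, 25, 26]
Union: [5, 21, 25, 26, 28, 30]
|union| = 6

6


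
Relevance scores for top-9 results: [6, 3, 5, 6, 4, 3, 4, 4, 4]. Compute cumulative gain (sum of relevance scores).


Cumulative Gain = sum of relevance scores
Position 1: rel=6, running sum=6
Position 2: rel=3, running sum=9
Position 3: rel=5, running sum=14
Position 4: rel=6, running sum=20
Position 5: rel=4, running sum=24
Position 6: rel=3, running sum=27
Position 7: rel=4, running sum=31
Position 8: rel=4, running sum=35
Position 9: rel=4, running sum=39
CG = 39

39


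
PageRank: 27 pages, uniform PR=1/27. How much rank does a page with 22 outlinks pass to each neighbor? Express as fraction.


Initial PR = 1/27 = 1/27
Outlinks = 22
Contribution per link = PR / outlinks
= 1/27 / 22
= 1/594

1/594


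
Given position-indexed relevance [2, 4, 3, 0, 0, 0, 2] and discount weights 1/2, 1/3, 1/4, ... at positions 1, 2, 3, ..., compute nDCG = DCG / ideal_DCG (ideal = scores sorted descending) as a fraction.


Position discount weights w_i = 1/(i+1) for i=1..7:
Weights = [1/2, 1/3, 1/4, 1/5, 1/6, 1/7, 1/8]
Actual relevance: [2, 4, 3, 0, 0, 0, 2]
DCG = 2/2 + 4/3 + 3/4 + 0/5 + 0/6 + 0/7 + 2/8 = 10/3
Ideal relevance (sorted desc): [4, 3, 2, 2, 0, 0, 0]
Ideal DCG = 4/2 + 3/3 + 2/4 + 2/5 + 0/6 + 0/7 + 0/8 = 39/10
nDCG = DCG / ideal_DCG = 10/3 / 39/10 = 100/117

100/117


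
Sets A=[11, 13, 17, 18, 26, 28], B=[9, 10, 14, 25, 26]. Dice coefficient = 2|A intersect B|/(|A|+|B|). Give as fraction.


A intersect B = [26]
|A intersect B| = 1
|A| = 6, |B| = 5
Dice = 2*1 / (6+5)
= 2 / 11 = 2/11

2/11


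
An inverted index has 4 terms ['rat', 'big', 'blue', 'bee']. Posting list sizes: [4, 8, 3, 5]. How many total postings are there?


Summing posting list sizes:
'rat': 4 postings
'big': 8 postings
'blue': 3 postings
'bee': 5 postings
Total = 4 + 8 + 3 + 5 = 20

20


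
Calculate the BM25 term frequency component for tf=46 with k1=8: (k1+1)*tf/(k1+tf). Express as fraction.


BM25 TF component = (k1+1)*tf / (k1+tf)
k1 = 8, tf = 46
Numerator = (8+1)*46 = 414
Denominator = 8 + 46 = 54
= 414/54 = 23/3

23/3


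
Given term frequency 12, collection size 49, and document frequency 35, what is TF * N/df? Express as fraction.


TF * (N/df)
= 12 * (49/35)
= 12 * 7/5
= 84/5

84/5


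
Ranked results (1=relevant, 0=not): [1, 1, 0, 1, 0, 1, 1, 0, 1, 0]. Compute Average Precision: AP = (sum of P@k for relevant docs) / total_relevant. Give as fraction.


Computing P@k for each relevant position:
Position 1: relevant, P@1 = 1/1 = 1
Position 2: relevant, P@2 = 2/2 = 1
Position 3: not relevant
Position 4: relevant, P@4 = 3/4 = 3/4
Position 5: not relevant
Position 6: relevant, P@6 = 4/6 = 2/3
Position 7: relevant, P@7 = 5/7 = 5/7
Position 8: not relevant
Position 9: relevant, P@9 = 6/9 = 2/3
Position 10: not relevant
Sum of P@k = 1 + 1 + 3/4 + 2/3 + 5/7 + 2/3 = 403/84
AP = 403/84 / 6 = 403/504

403/504


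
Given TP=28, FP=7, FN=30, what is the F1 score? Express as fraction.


F1 = 2 * P * R / (P + R)
P = TP/(TP+FP) = 28/35 = 4/5
R = TP/(TP+FN) = 28/58 = 14/29
2 * P * R = 2 * 4/5 * 14/29 = 112/145
P + R = 4/5 + 14/29 = 186/145
F1 = 112/145 / 186/145 = 56/93

56/93


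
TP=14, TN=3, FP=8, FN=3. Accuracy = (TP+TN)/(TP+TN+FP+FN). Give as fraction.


Accuracy = (TP + TN) / (TP + TN + FP + FN)
TP + TN = 14 + 3 = 17
Total = 14 + 3 + 8 + 3 = 28
Accuracy = 17 / 28 = 17/28

17/28


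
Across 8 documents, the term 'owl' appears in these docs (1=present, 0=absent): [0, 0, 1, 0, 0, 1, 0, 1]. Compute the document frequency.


Checking each document for 'owl':
Doc 1: absent
Doc 2: absent
Doc 3: present
Doc 4: absent
Doc 5: absent
Doc 6: present
Doc 7: absent
Doc 8: present
df = sum of presences = 0 + 0 + 1 + 0 + 0 + 1 + 0 + 1 = 3

3


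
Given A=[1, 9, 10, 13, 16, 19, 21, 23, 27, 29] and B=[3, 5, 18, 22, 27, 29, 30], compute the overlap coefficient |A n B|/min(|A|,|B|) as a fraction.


A intersect B = [27, 29]
|A intersect B| = 2
min(|A|, |B|) = min(10, 7) = 7
Overlap = 2 / 7 = 2/7

2/7


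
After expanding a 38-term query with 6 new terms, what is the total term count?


Original terms: 38
Expansion terms: 6
Total = 38 + 6 = 44

44


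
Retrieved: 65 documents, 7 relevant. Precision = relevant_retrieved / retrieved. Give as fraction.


Precision = relevant_retrieved / total_retrieved
= 7 / 65
= 7 / (7 + 58)
= 7/65

7/65


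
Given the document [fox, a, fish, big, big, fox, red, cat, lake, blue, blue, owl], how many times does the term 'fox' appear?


Document has 12 words
Scanning for 'fox':
Found at positions: [0, 5]
Count = 2

2


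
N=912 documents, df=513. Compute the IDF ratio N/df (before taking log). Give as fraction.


IDF ratio = N / df
= 912 / 513
= 16/9

16/9


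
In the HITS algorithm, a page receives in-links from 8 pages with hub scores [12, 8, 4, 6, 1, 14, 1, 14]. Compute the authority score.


Authority = sum of hub scores of in-linkers
In-link 1: hub score = 12
In-link 2: hub score = 8
In-link 3: hub score = 4
In-link 4: hub score = 6
In-link 5: hub score = 1
In-link 6: hub score = 14
In-link 7: hub score = 1
In-link 8: hub score = 14
Authority = 12 + 8 + 4 + 6 + 1 + 14 + 1 + 14 = 60

60


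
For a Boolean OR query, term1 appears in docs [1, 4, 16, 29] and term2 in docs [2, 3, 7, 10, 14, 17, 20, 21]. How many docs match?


Boolean OR: find union of posting lists
term1 docs: [1, 4, 16, 29]
term2 docs: [2, 3, 7, 10, 14, 17, 20, 21]
Union: [1, 2, 3, 4, 7, 10, 14, 16, 17, 20, 21, 29]
|union| = 12

12


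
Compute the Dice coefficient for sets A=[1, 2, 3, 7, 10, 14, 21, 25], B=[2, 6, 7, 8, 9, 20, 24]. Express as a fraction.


A intersect B = [2, 7]
|A intersect B| = 2
|A| = 8, |B| = 7
Dice = 2*2 / (8+7)
= 4 / 15 = 4/15

4/15


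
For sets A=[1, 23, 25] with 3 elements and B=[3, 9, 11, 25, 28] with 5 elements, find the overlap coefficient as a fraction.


A intersect B = [25]
|A intersect B| = 1
min(|A|, |B|) = min(3, 5) = 3
Overlap = 1 / 3 = 1/3

1/3


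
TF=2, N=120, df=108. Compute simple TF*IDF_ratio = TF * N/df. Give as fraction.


TF * (N/df)
= 2 * (120/108)
= 2 * 10/9
= 20/9

20/9


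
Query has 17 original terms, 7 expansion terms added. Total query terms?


Original terms: 17
Expansion terms: 7
Total = 17 + 7 = 24

24


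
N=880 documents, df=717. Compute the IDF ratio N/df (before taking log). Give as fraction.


IDF ratio = N / df
= 880 / 717
= 880/717

880/717


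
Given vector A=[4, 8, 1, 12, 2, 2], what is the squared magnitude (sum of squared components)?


|A|^2 = sum of squared components
A[0]^2 = 4^2 = 16
A[1]^2 = 8^2 = 64
A[2]^2 = 1^2 = 1
A[3]^2 = 12^2 = 144
A[4]^2 = 2^2 = 4
A[5]^2 = 2^2 = 4
Sum = 16 + 64 + 1 + 144 + 4 + 4 = 233

233


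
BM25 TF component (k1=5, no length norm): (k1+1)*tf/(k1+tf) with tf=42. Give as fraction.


BM25 TF component = (k1+1)*tf / (k1+tf)
k1 = 5, tf = 42
Numerator = (5+1)*42 = 252
Denominator = 5 + 42 = 47
= 252/47 = 252/47

252/47


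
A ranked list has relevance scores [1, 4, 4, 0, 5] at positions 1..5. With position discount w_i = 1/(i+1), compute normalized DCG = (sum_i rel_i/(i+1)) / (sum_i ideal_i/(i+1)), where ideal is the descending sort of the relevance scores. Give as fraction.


Position discount weights w_i = 1/(i+1) for i=1..5:
Weights = [1/2, 1/3, 1/4, 1/5, 1/6]
Actual relevance: [1, 4, 4, 0, 5]
DCG = 1/2 + 4/3 + 4/4 + 0/5 + 5/6 = 11/3
Ideal relevance (sorted desc): [5, 4, 4, 1, 0]
Ideal DCG = 5/2 + 4/3 + 4/4 + 1/5 + 0/6 = 151/30
nDCG = DCG / ideal_DCG = 11/3 / 151/30 = 110/151

110/151


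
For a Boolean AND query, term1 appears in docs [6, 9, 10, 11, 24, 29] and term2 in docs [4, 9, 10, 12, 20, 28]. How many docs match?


Boolean AND: find intersection of posting lists
term1 docs: [6, 9, 10, 11, 24, 29]
term2 docs: [4, 9, 10, 12, 20, 28]
Intersection: [9, 10]
|intersection| = 2

2


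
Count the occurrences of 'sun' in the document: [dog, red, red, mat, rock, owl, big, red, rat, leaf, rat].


Document has 11 words
Scanning for 'sun':
Term not found in document
Count = 0

0


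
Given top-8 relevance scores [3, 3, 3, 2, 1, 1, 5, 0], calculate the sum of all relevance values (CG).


Cumulative Gain = sum of relevance scores
Position 1: rel=3, running sum=3
Position 2: rel=3, running sum=6
Position 3: rel=3, running sum=9
Position 4: rel=2, running sum=11
Position 5: rel=1, running sum=12
Position 6: rel=1, running sum=13
Position 7: rel=5, running sum=18
Position 8: rel=0, running sum=18
CG = 18

18


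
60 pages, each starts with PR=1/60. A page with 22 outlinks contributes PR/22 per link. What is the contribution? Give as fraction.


Initial PR = 1/60 = 1/60
Outlinks = 22
Contribution per link = PR / outlinks
= 1/60 / 22
= 1/1320

1/1320


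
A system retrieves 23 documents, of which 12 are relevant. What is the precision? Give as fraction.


Precision = relevant_retrieved / total_retrieved
= 12 / 23
= 12 / (12 + 11)
= 12/23

12/23


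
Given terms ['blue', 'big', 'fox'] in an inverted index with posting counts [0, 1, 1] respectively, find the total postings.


Summing posting list sizes:
'blue': 0 postings
'big': 1 postings
'fox': 1 postings
Total = 0 + 1 + 1 = 2

2


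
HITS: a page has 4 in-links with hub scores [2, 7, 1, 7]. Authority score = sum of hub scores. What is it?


Authority = sum of hub scores of in-linkers
In-link 1: hub score = 2
In-link 2: hub score = 7
In-link 3: hub score = 1
In-link 4: hub score = 7
Authority = 2 + 7 + 1 + 7 = 17

17


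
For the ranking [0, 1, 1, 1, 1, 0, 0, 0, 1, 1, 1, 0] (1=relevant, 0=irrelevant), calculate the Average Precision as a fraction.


Computing P@k for each relevant position:
Position 1: not relevant
Position 2: relevant, P@2 = 1/2 = 1/2
Position 3: relevant, P@3 = 2/3 = 2/3
Position 4: relevant, P@4 = 3/4 = 3/4
Position 5: relevant, P@5 = 4/5 = 4/5
Position 6: not relevant
Position 7: not relevant
Position 8: not relevant
Position 9: relevant, P@9 = 5/9 = 5/9
Position 10: relevant, P@10 = 6/10 = 3/5
Position 11: relevant, P@11 = 7/11 = 7/11
Position 12: not relevant
Sum of P@k = 1/2 + 2/3 + 3/4 + 4/5 + 5/9 + 3/5 + 7/11 = 8927/1980
AP = 8927/1980 / 7 = 8927/13860

8927/13860


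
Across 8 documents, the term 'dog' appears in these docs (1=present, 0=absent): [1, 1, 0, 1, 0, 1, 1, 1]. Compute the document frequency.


Checking each document for 'dog':
Doc 1: present
Doc 2: present
Doc 3: absent
Doc 4: present
Doc 5: absent
Doc 6: present
Doc 7: present
Doc 8: present
df = sum of presences = 1 + 1 + 0 + 1 + 0 + 1 + 1 + 1 = 6

6


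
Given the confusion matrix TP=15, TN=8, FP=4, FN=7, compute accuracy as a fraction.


Accuracy = (TP + TN) / (TP + TN + FP + FN)
TP + TN = 15 + 8 = 23
Total = 15 + 8 + 4 + 7 = 34
Accuracy = 23 / 34 = 23/34

23/34


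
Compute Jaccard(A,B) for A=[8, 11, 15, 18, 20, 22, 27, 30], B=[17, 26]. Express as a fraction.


A intersect B = []
|A intersect B| = 0
A union B = [8, 11, 15, 17, 18, 20, 22, 26, 27, 30]
|A union B| = 10
Jaccard = 0/10 = 0

0


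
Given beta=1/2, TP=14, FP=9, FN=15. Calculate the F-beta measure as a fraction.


P = TP/(TP+FP) = 14/23 = 14/23
R = TP/(TP+FN) = 14/29 = 14/29
beta^2 = 1/2^2 = 1/4
(1 + beta^2) = 5/4
Numerator = (1+beta^2)*P*R = 245/667
Denominator = beta^2*P + R = 7/46 + 14/29 = 847/1334
F_beta = 70/121

70/121


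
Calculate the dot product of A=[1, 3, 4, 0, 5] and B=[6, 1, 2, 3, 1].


Dot product = sum of element-wise products
A[0]*B[0] = 1*6 = 6
A[1]*B[1] = 3*1 = 3
A[2]*B[2] = 4*2 = 8
A[3]*B[3] = 0*3 = 0
A[4]*B[4] = 5*1 = 5
Sum = 6 + 3 + 8 + 0 + 5 = 22

22


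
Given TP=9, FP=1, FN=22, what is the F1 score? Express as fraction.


F1 = 2 * P * R / (P + R)
P = TP/(TP+FP) = 9/10 = 9/10
R = TP/(TP+FN) = 9/31 = 9/31
2 * P * R = 2 * 9/10 * 9/31 = 81/155
P + R = 9/10 + 9/31 = 369/310
F1 = 81/155 / 369/310 = 18/41

18/41


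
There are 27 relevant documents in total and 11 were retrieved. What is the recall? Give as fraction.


Recall = retrieved_relevant / total_relevant
= 11 / 27
= 11 / (11 + 16)
= 11/27

11/27


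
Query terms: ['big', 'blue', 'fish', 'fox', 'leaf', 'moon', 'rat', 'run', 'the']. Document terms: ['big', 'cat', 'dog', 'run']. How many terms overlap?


Query terms: ['big', 'blue', 'fish', 'fox', 'leaf', 'moon', 'rat', 'run', 'the']
Document terms: ['big', 'cat', 'dog', 'run']
Common terms: ['big', 'run']
Overlap count = 2

2


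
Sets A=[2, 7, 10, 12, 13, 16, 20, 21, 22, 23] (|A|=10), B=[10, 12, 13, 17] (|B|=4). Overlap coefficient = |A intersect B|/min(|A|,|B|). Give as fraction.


A intersect B = [10, 12, 13]
|A intersect B| = 3
min(|A|, |B|) = min(10, 4) = 4
Overlap = 3 / 4 = 3/4

3/4


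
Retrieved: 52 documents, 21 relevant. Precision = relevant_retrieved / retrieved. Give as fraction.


Precision = relevant_retrieved / total_retrieved
= 21 / 52
= 21 / (21 + 31)
= 21/52

21/52


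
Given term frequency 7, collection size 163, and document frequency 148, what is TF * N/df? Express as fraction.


TF * (N/df)
= 7 * (163/148)
= 7 * 163/148
= 1141/148

1141/148


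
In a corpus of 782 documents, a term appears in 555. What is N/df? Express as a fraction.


IDF ratio = N / df
= 782 / 555
= 782/555

782/555


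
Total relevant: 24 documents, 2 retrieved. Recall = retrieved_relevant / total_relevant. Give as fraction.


Recall = retrieved_relevant / total_relevant
= 2 / 24
= 2 / (2 + 22)
= 1/12

1/12


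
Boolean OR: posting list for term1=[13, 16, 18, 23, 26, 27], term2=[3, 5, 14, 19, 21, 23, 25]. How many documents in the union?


Boolean OR: find union of posting lists
term1 docs: [13, 16, 18, 23, 26, 27]
term2 docs: [3, 5, 14, 19, 21, 23, 25]
Union: [3, 5, 13, 14, 16, 18, 19, 21, 23, 25, 26, 27]
|union| = 12

12


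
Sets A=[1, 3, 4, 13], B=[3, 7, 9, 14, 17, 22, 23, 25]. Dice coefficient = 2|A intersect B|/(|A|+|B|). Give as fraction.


A intersect B = [3]
|A intersect B| = 1
|A| = 4, |B| = 8
Dice = 2*1 / (4+8)
= 2 / 12 = 1/6

1/6


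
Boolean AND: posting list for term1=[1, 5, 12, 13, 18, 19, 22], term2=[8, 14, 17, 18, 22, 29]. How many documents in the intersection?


Boolean AND: find intersection of posting lists
term1 docs: [1, 5, 12, 13, 18, 19, 22]
term2 docs: [8, 14, 17, 18, 22, 29]
Intersection: [18, 22]
|intersection| = 2

2


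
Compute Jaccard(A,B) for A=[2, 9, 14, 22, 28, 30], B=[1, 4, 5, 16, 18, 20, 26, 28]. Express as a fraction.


A intersect B = [28]
|A intersect B| = 1
A union B = [1, 2, 4, 5, 9, 14, 16, 18, 20, 22, 26, 28, 30]
|A union B| = 13
Jaccard = 1/13 = 1/13

1/13


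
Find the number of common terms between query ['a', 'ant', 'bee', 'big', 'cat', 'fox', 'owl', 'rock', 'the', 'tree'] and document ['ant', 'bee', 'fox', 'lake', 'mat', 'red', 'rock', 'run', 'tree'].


Query terms: ['a', 'ant', 'bee', 'big', 'cat', 'fox', 'owl', 'rock', 'the', 'tree']
Document terms: ['ant', 'bee', 'fox', 'lake', 'mat', 'red', 'rock', 'run', 'tree']
Common terms: ['ant', 'bee', 'fox', 'rock', 'tree']
Overlap count = 5

5


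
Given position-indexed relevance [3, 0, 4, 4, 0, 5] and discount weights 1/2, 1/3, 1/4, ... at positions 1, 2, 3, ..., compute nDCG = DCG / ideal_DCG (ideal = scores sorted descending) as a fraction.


Position discount weights w_i = 1/(i+1) for i=1..6:
Weights = [1/2, 1/3, 1/4, 1/5, 1/6, 1/7]
Actual relevance: [3, 0, 4, 4, 0, 5]
DCG = 3/2 + 0/3 + 4/4 + 4/5 + 0/6 + 5/7 = 281/70
Ideal relevance (sorted desc): [5, 4, 4, 3, 0, 0]
Ideal DCG = 5/2 + 4/3 + 4/4 + 3/5 + 0/6 + 0/7 = 163/30
nDCG = DCG / ideal_DCG = 281/70 / 163/30 = 843/1141

843/1141


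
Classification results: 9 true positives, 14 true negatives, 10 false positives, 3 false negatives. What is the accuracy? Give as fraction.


Accuracy = (TP + TN) / (TP + TN + FP + FN)
TP + TN = 9 + 14 = 23
Total = 9 + 14 + 10 + 3 = 36
Accuracy = 23 / 36 = 23/36

23/36


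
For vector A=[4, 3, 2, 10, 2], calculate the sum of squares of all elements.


|A|^2 = sum of squared components
A[0]^2 = 4^2 = 16
A[1]^2 = 3^2 = 9
A[2]^2 = 2^2 = 4
A[3]^2 = 10^2 = 100
A[4]^2 = 2^2 = 4
Sum = 16 + 9 + 4 + 100 + 4 = 133

133


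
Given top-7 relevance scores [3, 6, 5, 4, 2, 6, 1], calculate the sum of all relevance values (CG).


Cumulative Gain = sum of relevance scores
Position 1: rel=3, running sum=3
Position 2: rel=6, running sum=9
Position 3: rel=5, running sum=14
Position 4: rel=4, running sum=18
Position 5: rel=2, running sum=20
Position 6: rel=6, running sum=26
Position 7: rel=1, running sum=27
CG = 27

27


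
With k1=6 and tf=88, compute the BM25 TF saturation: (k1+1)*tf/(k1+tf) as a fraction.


BM25 TF component = (k1+1)*tf / (k1+tf)
k1 = 6, tf = 88
Numerator = (6+1)*88 = 616
Denominator = 6 + 88 = 94
= 616/94 = 308/47

308/47


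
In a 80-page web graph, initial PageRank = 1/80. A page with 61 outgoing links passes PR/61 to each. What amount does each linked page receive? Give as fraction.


Initial PR = 1/80 = 1/80
Outlinks = 61
Contribution per link = PR / outlinks
= 1/80 / 61
= 1/4880

1/4880


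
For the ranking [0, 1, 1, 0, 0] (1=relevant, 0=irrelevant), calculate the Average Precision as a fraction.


Computing P@k for each relevant position:
Position 1: not relevant
Position 2: relevant, P@2 = 1/2 = 1/2
Position 3: relevant, P@3 = 2/3 = 2/3
Position 4: not relevant
Position 5: not relevant
Sum of P@k = 1/2 + 2/3 = 7/6
AP = 7/6 / 2 = 7/12

7/12


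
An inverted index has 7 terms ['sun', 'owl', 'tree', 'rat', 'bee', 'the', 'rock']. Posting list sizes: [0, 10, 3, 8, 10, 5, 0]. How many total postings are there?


Summing posting list sizes:
'sun': 0 postings
'owl': 10 postings
'tree': 3 postings
'rat': 8 postings
'bee': 10 postings
'the': 5 postings
'rock': 0 postings
Total = 0 + 10 + 3 + 8 + 10 + 5 + 0 = 36

36


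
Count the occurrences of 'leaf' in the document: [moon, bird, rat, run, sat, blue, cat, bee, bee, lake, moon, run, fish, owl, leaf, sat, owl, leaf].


Document has 18 words
Scanning for 'leaf':
Found at positions: [14, 17]
Count = 2

2


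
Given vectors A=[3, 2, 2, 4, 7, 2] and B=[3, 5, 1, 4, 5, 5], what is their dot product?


Dot product = sum of element-wise products
A[0]*B[0] = 3*3 = 9
A[1]*B[1] = 2*5 = 10
A[2]*B[2] = 2*1 = 2
A[3]*B[3] = 4*4 = 16
A[4]*B[4] = 7*5 = 35
A[5]*B[5] = 2*5 = 10
Sum = 9 + 10 + 2 + 16 + 35 + 10 = 82

82


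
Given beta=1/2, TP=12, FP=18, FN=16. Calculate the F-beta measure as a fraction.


P = TP/(TP+FP) = 12/30 = 2/5
R = TP/(TP+FN) = 12/28 = 3/7
beta^2 = 1/2^2 = 1/4
(1 + beta^2) = 5/4
Numerator = (1+beta^2)*P*R = 3/14
Denominator = beta^2*P + R = 1/10 + 3/7 = 37/70
F_beta = 15/37

15/37


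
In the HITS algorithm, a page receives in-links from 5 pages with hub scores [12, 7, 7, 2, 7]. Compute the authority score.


Authority = sum of hub scores of in-linkers
In-link 1: hub score = 12
In-link 2: hub score = 7
In-link 3: hub score = 7
In-link 4: hub score = 2
In-link 5: hub score = 7
Authority = 12 + 7 + 7 + 2 + 7 = 35

35
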